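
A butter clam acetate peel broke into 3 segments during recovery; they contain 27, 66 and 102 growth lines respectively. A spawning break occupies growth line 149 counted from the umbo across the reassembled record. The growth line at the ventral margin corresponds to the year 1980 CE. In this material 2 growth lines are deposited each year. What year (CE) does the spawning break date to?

1957 CE

Total growth lines = 27 + 66 + 102 = 195.
The spawning break sits at growth line 149 from the umbo, so 195 − 149 = 46 growth lines formed after it.
46 growth lines at 2 per year is 46 / 2 = 23 years.
1980 − 23 = 1957 CE.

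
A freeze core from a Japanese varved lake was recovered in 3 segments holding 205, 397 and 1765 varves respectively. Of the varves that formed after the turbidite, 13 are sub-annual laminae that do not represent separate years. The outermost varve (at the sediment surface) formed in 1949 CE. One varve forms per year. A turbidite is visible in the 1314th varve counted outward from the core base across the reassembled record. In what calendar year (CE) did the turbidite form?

Total varves = 205 + 397 + 1765 = 2367.
2367 − 1314 = 1053 varves lie beyond the turbidite toward the sediment surface.
Removing the 13 false varves leaves 1053 − 13 = 1040 true varves beyond the turbidite.
The varve at the sediment surface is 1949 CE, so the turbidite dates to 1949 − 1040 = 909 CE.

909 CE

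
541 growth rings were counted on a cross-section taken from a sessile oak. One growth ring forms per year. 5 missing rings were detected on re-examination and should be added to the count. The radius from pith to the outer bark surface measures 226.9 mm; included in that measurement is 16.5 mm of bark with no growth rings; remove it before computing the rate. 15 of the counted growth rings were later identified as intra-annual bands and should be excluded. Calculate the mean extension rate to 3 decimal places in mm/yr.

0.396 mm/yr

After corrections the count is 541 − 15 + 5 = 531 growth rings.
The growth record spans 226.9 − 16.5 = 210.4 mm.
Mean rate = 210.4 mm / 531 years ≈ 0.396 mm/yr.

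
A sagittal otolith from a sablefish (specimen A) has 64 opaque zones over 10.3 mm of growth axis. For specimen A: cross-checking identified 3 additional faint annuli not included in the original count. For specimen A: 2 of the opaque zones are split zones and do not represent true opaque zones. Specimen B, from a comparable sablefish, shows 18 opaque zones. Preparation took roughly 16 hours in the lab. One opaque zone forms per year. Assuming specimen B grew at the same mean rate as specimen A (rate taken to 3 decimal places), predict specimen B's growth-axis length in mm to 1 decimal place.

Specimen A: correcting the raw count gives 64 − 2 + 3 = 65 true opaque zones.
A: Mean rate = 10.3 mm / 65 years ≈ 0.158 mm per year.
Length of B = 0.158 × 18 = 2.8 mm.

2.8 mm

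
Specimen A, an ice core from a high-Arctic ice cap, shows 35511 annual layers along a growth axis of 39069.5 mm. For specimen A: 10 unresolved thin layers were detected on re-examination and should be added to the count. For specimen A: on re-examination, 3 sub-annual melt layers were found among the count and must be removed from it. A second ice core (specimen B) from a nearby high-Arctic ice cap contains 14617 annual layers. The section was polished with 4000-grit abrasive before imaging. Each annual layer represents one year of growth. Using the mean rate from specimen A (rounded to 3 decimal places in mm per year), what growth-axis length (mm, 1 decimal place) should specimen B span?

16078.7 mm

Specimen A: after corrections the count is 35511 − 3 + 10 = 35518 annual layers.
A: Mean rate = 39069.5 mm / 35518 years ≈ 1.100 mm/year.
For B, 1.100 mm/year × 14617 years = 16078.7 mm.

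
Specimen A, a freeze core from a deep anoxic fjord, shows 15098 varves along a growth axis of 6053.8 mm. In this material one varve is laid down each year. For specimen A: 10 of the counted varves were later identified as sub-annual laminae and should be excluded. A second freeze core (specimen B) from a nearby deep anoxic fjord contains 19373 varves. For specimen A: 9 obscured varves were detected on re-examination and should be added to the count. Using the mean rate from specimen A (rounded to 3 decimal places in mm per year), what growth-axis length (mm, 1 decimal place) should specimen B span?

Specimen A: correcting the raw count gives 15098 − 10 + 9 = 15097 true varves.
A: 6053.8 mm over 15097 years gives 6053.8 / 15097 ≈ 0.401 mm per year.
Length of B = 0.401 × 19373 = 7768.6 mm.

7768.6 mm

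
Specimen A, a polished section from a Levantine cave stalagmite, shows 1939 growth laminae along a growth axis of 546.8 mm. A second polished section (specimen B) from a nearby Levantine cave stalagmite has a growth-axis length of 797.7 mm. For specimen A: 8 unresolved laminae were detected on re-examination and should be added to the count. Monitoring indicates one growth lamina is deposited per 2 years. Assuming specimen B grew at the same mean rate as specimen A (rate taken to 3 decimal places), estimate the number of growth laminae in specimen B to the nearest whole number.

Specimen A: adjusted count: 1939 + 8 = 1947 growth laminae.
Specimen A: multiplying by 2 years per growth lamina: 1947 × 2 = 3894 years.
A: Mean rate = 546.8 mm / 3894 years ≈ 0.140 mm per year.
Specimen B: 797.7 mm / 0.140 mm per year = 5697.86 years; at 2 years per growth lamina that is 5697.86 / 2 ≈ 2849 growth laminae.

2849 growth laminae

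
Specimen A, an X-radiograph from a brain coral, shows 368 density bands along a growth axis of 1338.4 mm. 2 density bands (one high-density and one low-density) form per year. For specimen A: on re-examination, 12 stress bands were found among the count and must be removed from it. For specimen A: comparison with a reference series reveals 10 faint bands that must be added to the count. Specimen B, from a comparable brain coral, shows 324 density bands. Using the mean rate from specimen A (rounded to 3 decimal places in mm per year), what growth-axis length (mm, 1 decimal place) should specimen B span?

Specimen A: after corrections the count is 368 − 12 + 10 = 366 density bands.
Specimen A: 366 density bands at 2 per year is 366 / 2 = 183 years.
A: Mean rate = 1338.4 mm / 183 years ≈ 7.314 mm/yr.
Specimen B: 324 density bands at 2 per year is 324 / 2 = 162 years. B's length ≈ 7.314 × 162 = 1184.9 mm.

1184.9 mm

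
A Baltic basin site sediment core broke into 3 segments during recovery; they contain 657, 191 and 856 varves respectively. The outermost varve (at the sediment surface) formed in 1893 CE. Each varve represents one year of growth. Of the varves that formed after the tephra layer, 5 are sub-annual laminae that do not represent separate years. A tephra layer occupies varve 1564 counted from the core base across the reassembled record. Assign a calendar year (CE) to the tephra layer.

Total varves = 657 + 191 + 856 = 1704.
The tephra layer sits at varve 1564 from the core base, so 1704 − 1564 = 140 varves formed after it.
Removing the 5 false varves leaves 140 − 5 = 135 true varves beyond the tephra layer.
1893 − 135 = 1758 CE.

1758 CE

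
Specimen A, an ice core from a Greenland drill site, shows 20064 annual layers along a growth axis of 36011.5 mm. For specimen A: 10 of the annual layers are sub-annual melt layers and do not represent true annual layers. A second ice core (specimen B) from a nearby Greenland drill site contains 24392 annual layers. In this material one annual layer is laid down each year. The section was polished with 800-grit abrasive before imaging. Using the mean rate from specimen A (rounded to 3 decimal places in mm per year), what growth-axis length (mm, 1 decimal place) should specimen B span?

43808.0 mm

Specimen A: after corrections the count is 20064 − 10 = 20054 annual layers.
A: 36011.5 mm over 20054 years gives 36011.5 / 20054 ≈ 1.796 mm/year.
For B, 1.796 mm/year × 24392 years = 43808.0 mm.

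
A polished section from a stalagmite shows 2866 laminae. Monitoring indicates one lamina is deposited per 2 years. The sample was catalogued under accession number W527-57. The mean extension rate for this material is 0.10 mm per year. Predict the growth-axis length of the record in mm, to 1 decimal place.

573.2 mm

Multiplying by 2 years per lamina: 2866 × 2 = 5732 years.
Length ≈ 0.10 × 5732 = 573.2 mm.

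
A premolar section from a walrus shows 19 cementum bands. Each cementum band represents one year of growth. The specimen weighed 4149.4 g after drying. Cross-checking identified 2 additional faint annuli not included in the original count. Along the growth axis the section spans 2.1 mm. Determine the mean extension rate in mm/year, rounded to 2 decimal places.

True cementum band count = 19 + 2 = 21.
Mean rate = 2.1 mm / 21 years ≈ 0.10 mm/year.

0.10 mm/year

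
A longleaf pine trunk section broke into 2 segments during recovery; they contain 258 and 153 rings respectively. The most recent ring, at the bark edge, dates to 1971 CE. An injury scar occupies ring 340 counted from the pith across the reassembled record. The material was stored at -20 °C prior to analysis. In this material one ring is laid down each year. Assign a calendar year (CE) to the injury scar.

1900 CE

Total rings = 258 + 153 = 411.
Between ring 340 and the bark edge there are 411 − 340 = 71 rings.
The ring at the bark edge is 1971 CE, so the injury scar dates to 1971 − 71 = 1900 CE.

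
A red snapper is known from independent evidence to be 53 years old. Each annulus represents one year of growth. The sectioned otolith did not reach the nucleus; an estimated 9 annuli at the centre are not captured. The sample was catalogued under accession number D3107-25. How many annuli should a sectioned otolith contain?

At one annulus per year, 53 years correspond to 53 annuli.
Less the 9 uncaptured annuli: 53 − 9 = 44.

44 annuli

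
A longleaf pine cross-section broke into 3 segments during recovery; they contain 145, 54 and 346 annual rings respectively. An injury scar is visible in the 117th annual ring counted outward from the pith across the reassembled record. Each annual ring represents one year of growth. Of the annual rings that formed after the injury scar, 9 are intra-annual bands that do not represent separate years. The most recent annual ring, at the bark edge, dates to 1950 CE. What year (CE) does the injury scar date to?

1531 CE

Total annual rings = 145 + 54 + 346 = 545.
The injury scar sits at annual ring 117 from the pith, so 545 − 117 = 428 annual rings formed after it.
Excluding 9 false annual rings: 428 − 9 = 419.
The annual ring at the bark edge is 1950 CE, so the injury scar dates to 1950 − 419 = 1531 CE.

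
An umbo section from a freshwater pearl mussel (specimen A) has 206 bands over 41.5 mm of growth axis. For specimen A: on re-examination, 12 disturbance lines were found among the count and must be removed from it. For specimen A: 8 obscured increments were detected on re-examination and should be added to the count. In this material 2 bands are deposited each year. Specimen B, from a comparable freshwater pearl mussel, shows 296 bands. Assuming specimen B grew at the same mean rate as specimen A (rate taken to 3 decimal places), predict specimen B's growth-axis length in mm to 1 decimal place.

Specimen A: true band count = 206 − 12 + 8 = 202.
Specimen A: with 2 bands per year, 202 / 2 = 101 years.
A: 41.5 mm over 101 years gives 41.5 / 101 ≈ 0.411 mm/year.
Specimen B: with 2 bands per year, 296 / 2 = 148 years. B's length ≈ 0.411 × 148 = 60.8 mm.

60.8 mm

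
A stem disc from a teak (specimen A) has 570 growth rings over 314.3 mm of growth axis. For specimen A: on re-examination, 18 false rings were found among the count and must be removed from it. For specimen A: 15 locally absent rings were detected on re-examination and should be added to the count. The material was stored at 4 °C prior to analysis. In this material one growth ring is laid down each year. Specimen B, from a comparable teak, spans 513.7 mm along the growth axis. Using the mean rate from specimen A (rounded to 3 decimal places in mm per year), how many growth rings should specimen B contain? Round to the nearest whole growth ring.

927 growth rings

Specimen A: true growth ring count = 570 − 18 + 15 = 567.
A: Extension rate ≈ 314.3 / 567 = 0.554 mm/yr.
Specimen B: 513.7 mm / 0.554 mm per year = 927.26 years ≈ 927 growth rings.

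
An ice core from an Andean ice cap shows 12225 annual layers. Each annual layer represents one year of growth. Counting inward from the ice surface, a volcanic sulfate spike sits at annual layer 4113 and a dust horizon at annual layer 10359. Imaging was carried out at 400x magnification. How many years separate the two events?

Separation: 10359 − 4113 = 6246 annual layers.
One annual layer per year makes the interval 6246 years.

6246 years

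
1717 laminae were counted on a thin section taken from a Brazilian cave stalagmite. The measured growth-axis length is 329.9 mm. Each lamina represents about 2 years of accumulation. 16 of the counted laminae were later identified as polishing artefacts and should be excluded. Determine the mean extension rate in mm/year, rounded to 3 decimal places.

Adjusted count: 1717 − 16 = 1701 laminae.
1701 laminae at 2 years each span 1701 × 2 = 3402 years.
Mean rate = 329.9 mm / 3402 years ≈ 0.097 mm/year.

0.097 mm/year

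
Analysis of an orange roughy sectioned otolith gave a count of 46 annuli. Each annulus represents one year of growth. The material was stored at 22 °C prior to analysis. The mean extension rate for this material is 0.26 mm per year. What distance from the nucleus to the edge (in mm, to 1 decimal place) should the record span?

12.0 mm

46 years of growth are recorded.
Length ≈ 0.26 × 46 = 12.0 mm.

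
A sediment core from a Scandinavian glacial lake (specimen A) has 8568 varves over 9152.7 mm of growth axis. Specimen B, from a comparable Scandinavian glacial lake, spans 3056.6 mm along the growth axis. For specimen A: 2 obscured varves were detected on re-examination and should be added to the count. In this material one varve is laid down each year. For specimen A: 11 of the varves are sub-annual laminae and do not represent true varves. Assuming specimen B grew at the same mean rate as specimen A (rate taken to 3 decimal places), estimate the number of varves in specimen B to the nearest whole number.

2859 varves

Specimen A: after corrections the count is 8568 − 11 + 2 = 8559 varves.
A: 9152.7 mm over 8559 years gives 9152.7 / 8559 ≈ 1.069 mm per year.
For B, 3056.6 / 1.069 = 2859.31 years ≈ 2859 varves.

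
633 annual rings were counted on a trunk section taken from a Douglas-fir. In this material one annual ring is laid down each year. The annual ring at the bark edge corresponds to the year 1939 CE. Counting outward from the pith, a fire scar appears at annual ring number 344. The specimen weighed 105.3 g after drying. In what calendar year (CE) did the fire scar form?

The fire scar sits at annual ring 344 from the pith, so 633 − 344 = 289 annual rings formed after it.
Counting back 289 years from 1939 CE places the fire scar in 1939 − 289 = 1650 CE.

1650 CE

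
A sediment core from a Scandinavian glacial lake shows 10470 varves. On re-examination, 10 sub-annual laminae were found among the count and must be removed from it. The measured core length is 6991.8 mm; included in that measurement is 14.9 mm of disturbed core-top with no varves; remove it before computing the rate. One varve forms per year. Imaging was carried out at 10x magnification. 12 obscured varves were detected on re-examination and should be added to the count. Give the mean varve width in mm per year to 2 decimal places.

0.67 mm per year

True varve count = 10470 − 10 + 12 = 10472.
The growth record spans 6991.8 − 14.9 = 6976.9 mm.
Mean rate = 6976.9 mm / 10472 years ≈ 0.67 mm per year.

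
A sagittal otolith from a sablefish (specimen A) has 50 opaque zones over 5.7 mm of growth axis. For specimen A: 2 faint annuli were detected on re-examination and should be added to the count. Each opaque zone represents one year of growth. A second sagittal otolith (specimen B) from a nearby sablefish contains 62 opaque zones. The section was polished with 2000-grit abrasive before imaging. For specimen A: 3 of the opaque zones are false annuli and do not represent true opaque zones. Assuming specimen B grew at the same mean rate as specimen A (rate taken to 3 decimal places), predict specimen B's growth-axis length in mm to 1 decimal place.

7.2 mm

Specimen A: true opaque zone count = 50 − 3 + 2 = 49.
A: Extension rate ≈ 5.7 / 49 = 0.116 mm/year.
B's length ≈ 0.116 × 62 = 7.2 mm.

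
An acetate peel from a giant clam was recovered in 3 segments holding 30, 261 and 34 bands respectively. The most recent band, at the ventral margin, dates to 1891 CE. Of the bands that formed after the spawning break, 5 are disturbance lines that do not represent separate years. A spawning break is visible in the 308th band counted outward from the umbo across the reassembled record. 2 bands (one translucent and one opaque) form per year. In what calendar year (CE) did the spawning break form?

Total bands = 30 + 261 + 34 = 325.
The spawning break sits at band 308 from the umbo, so 325 − 308 = 17 bands formed after it.
Removing the 5 false bands leaves 17 − 5 = 12 true bands beyond the spawning break.
12 bands at 2 per year is 12 / 2 = 6 years.
1891 − 6 = 1885 CE.

1885 CE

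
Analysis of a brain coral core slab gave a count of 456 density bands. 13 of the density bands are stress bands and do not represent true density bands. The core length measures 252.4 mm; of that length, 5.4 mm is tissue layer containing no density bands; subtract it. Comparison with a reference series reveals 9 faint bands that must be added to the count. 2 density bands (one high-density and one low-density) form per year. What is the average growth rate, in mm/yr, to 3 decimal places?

1.093 mm/yr

Correcting the raw count gives 456 − 13 + 9 = 452 true density bands.
452 density bands at 2 per year is 452 / 2 = 226 years.
The growth record spans 252.4 − 5.4 = 247.0 mm.
247.0 mm over 226 years gives 247.0 / 226 ≈ 1.093 mm/yr.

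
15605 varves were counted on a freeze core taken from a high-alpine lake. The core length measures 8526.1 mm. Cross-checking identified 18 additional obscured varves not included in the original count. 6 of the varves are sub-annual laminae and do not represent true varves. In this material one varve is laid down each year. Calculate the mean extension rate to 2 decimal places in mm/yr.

True varve count = 15605 − 6 + 18 = 15617.
Extension rate ≈ 8526.1 / 15617 = 0.55 mm/yr.

0.55 mm/yr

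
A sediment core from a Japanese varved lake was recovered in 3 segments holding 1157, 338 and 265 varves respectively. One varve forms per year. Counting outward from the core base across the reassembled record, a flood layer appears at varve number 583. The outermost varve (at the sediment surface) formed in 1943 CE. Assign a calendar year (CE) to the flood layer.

766 CE

Total varves = 1157 + 338 + 265 = 1760.
1760 − 583 = 1177 varves lie beyond the flood layer toward the sediment surface.
1943 − 1177 = 766 CE.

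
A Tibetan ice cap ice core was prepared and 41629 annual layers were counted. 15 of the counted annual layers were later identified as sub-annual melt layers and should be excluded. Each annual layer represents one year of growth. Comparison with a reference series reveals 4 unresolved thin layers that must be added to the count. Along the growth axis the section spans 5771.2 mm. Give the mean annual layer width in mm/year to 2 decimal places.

0.14 mm/year

Adjusted count: 41629 − 15 + 4 = 41618 annual layers.
Mean rate = 5771.2 mm / 41618 years ≈ 0.14 mm/year.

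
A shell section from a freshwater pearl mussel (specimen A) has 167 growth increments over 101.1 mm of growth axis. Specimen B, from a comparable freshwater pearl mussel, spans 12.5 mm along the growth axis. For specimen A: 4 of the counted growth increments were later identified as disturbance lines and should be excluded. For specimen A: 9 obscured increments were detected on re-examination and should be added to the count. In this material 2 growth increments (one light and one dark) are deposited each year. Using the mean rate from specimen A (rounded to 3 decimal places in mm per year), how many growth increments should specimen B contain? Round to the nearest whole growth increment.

Specimen A: after corrections the count is 167 − 4 + 9 = 172 growth increments.
Specimen A: with 2 growth increments per year, 172 / 2 = 86 years.
A: Extension rate ≈ 101.1 / 86 = 1.176 mm per year.
B spans 12.5 / 1.176 = 10.63 years; at 2 growth increments per year that is 10.63 × 2 ≈ 21 growth increments.

21 growth increments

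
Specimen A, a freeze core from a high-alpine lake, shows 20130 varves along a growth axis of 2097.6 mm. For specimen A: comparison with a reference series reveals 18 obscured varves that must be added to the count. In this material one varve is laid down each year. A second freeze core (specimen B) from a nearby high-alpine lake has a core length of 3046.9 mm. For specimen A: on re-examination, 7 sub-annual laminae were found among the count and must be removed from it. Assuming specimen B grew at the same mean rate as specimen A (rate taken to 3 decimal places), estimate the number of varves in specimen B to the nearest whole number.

29297 varves

Specimen A: adjusted count: 20130 − 7 + 18 = 20141 varves.
A: Extension rate ≈ 2097.6 / 20141 = 0.104 mm/year.
Specimen B: 3046.9 mm / 0.104 mm per year = 29297.12 years ≈ 29297 varves.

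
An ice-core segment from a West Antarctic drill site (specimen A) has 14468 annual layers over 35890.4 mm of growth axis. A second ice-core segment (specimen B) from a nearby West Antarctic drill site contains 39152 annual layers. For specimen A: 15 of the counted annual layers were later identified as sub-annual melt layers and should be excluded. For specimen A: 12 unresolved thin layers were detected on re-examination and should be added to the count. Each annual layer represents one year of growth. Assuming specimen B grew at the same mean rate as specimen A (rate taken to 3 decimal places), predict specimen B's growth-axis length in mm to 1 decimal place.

97136.1 mm

Specimen A: true annual layer count = 14468 − 15 + 12 = 14465.
A: 35890.4 mm over 14465 years gives 35890.4 / 14465 ≈ 2.481 mm/yr.
B's length ≈ 2.481 × 39152 = 97136.1 mm.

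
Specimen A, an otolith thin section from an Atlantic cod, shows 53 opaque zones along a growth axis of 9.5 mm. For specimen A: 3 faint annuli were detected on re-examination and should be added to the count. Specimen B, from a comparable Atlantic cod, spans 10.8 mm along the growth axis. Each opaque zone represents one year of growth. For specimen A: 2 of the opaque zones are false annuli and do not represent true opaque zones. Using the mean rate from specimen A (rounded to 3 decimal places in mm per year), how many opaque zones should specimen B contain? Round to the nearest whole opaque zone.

Specimen A: adjusted count: 53 − 2 + 3 = 54 opaque zones.
A: Mean rate = 9.5 mm / 54 years ≈ 0.176 mm/year.
Specimen B: 10.8 mm / 0.176 mm per year = 61.36 years ≈ 61 opaque zones.

61 opaque zones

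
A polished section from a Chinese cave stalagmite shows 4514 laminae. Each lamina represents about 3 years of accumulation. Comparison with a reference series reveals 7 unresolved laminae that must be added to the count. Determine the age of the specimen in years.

13563 yr

Adjusted count: 4514 + 7 = 4521 laminae.
Multiplying by 3 years per lamina: 4521 × 3 = 13563 years.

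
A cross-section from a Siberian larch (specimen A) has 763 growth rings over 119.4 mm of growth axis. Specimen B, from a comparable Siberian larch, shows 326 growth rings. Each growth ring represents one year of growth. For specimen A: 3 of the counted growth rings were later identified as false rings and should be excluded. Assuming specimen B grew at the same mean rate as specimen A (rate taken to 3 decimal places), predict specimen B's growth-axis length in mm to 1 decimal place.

Specimen A: true growth ring count = 763 − 3 = 760.
A: Mean rate = 119.4 mm / 760 years ≈ 0.157 mm/year.
B's length ≈ 0.157 × 326 = 51.2 mm.

51.2 mm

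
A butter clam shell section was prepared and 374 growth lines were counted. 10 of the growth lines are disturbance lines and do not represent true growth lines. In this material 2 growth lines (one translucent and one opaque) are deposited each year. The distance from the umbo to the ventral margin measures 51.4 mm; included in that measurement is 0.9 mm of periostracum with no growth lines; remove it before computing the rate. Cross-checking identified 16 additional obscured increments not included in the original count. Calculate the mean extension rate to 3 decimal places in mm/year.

0.266 mm/year

True growth line count = 374 − 10 + 16 = 380.
380 growth lines at 2 per year is 380 / 2 = 190 years.
Net length = 51.4 − 0.9 = 50.5 mm.
Extension rate ≈ 50.5 / 190 = 0.266 mm/year.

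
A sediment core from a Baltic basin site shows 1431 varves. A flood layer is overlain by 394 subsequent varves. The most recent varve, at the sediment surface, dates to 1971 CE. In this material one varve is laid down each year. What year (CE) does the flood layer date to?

1577 CE

There are 394 varves younger than the flood layer.
Counting back 394 years from 1971 CE places the flood layer in 1971 − 394 = 1577 CE.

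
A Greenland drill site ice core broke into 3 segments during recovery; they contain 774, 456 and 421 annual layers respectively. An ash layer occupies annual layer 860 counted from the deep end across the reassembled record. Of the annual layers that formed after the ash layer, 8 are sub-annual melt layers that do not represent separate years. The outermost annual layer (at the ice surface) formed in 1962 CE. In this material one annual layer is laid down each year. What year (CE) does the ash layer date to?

Total annual layers = 774 + 456 + 421 = 1651.
Between annual layer 860 and the ice surface there are 1651 − 860 = 791 annual layers.
791 − 8 false = 783 true annual layers after the ash layer.
1962 − 783 = 1179 CE.

1179 CE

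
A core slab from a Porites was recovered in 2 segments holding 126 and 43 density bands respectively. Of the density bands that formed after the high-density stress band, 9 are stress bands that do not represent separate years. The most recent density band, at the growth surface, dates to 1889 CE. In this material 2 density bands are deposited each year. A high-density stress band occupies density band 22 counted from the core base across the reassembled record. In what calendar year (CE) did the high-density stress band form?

1820 CE

Total density bands = 126 + 43 = 169.
Between density band 22 and the growth surface there are 169 − 22 = 147 density bands.
147 − 9 false = 138 true density bands after the high-density stress band.
Dividing by 2 density bands per year: 138 / 2 = 69 years.
1889 − 69 = 1820 CE.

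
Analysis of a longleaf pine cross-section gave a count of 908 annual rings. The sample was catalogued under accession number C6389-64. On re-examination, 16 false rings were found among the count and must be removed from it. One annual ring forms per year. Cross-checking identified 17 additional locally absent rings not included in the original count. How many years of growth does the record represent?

909 yr

True annual ring count = 908 − 16 + 17 = 909.
At one annual ring per year, that is 909 years.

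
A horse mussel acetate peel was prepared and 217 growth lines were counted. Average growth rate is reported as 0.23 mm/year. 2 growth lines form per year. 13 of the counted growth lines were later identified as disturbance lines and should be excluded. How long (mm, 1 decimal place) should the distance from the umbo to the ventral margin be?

True growth line count = 217 − 13 = 204.
204 growth lines at 2 per year is 204 / 2 = 102 years.
Predicted length = 0.23 mm/year × 102 years = 23.5 mm.

23.5 mm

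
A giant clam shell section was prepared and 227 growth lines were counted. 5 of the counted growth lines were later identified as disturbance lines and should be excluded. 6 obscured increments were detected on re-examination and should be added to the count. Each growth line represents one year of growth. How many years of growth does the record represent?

228 yr

True growth line count = 227 − 5 + 6 = 228.
One growth line per year makes the duration 228 years.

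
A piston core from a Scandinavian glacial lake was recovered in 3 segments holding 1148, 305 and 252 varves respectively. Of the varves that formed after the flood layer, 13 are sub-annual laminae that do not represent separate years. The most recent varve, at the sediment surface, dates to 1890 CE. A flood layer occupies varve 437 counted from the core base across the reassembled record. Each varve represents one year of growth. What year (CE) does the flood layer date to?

Total varves = 1148 + 305 + 252 = 1705.
The flood layer sits at varve 437 from the core base, so 1705 − 437 = 1268 varves formed after it.
1268 − 13 false = 1255 true varves after the flood layer.
The varve at the sediment surface is 1890 CE, so the flood layer dates to 1890 − 1255 = 635 CE.

635 CE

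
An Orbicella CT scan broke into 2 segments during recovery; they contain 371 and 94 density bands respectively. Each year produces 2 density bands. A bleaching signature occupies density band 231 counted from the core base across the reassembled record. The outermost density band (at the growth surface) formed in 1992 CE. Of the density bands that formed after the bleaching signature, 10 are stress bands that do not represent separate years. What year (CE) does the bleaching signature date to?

1880 CE

Total density bands = 371 + 94 = 465.
The bleaching signature sits at density band 231 from the core base, so 465 − 231 = 234 density bands formed after it.
Removing the 10 false density bands leaves 234 − 10 = 224 true density bands beyond the bleaching signature.
With 2 density bands per year, 224 / 2 = 112 years.
Counting back 112 years from 1992 CE places the bleaching signature in 1992 − 112 = 1880 CE.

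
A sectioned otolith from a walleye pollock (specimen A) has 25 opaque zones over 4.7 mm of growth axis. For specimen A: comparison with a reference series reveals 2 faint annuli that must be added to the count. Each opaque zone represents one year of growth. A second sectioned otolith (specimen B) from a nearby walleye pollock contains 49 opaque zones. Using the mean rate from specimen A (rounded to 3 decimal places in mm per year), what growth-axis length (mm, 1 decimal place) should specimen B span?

8.5 mm

Specimen A: correcting the raw count gives 25 + 2 = 27 true opaque zones.
A: Mean rate = 4.7 mm / 27 years ≈ 0.174 mm per year.
For B, 0.174 mm/year × 49 years = 8.5 mm.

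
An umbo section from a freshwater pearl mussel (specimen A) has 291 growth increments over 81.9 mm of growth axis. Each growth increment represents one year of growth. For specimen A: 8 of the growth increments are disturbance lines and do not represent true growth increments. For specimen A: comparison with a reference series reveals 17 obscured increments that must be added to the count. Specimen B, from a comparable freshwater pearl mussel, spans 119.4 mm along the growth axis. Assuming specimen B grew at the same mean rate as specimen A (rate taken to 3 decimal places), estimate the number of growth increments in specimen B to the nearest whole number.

437 growth increments

Specimen A: after corrections the count is 291 − 8 + 17 = 300 growth increments.
A: 81.9 mm over 300 years gives 81.9 / 300 ≈ 0.273 mm per year.
For B, 119.4 / 0.273 = 437.36 years ≈ 437 growth increments.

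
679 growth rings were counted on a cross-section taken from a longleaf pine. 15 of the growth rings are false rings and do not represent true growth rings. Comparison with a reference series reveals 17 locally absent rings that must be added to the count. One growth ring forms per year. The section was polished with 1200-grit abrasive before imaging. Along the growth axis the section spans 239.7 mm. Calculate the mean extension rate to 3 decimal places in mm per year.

Correcting the raw count gives 679 − 15 + 17 = 681 true growth rings.
Extension rate ≈ 239.7 / 681 = 0.352 mm per year.

0.352 mm per year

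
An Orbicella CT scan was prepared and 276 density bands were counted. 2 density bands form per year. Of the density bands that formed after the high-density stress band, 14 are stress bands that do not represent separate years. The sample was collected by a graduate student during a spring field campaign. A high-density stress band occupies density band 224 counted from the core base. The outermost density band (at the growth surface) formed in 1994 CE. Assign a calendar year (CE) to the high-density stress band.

1975 CE

276 − 224 = 52 density bands lie beyond the high-density stress band toward the growth surface.
Excluding 14 false density bands: 52 − 14 = 38.
Dividing by 2 density bands per year: 38 / 2 = 19 years.
1994 − 19 = 1975 CE.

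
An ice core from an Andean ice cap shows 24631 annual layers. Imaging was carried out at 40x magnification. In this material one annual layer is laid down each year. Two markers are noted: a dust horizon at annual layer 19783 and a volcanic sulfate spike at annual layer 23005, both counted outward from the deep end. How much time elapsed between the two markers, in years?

3222 years

23005 − 19783 = 3222 annual layers lie between the two events.
One annual layer per year makes the interval 3222 years.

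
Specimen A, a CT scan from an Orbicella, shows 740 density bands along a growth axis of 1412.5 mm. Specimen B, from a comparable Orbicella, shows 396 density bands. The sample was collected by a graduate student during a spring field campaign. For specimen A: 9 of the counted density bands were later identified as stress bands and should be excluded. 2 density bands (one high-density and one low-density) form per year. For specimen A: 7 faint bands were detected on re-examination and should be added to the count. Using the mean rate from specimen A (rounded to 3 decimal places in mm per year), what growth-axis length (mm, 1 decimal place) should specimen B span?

Specimen A: correcting the raw count gives 740 − 9 + 7 = 738 true density bands.
Specimen A: dividing by 2 density bands per year: 738 / 2 = 369 years.
A: Mean rate = 1412.5 mm / 369 years ≈ 3.828 mm/yr.
Specimen B: 396 density bands at 2 per year is 396 / 2 = 198 years. B's length ≈ 3.828 × 198 = 757.9 mm.

757.9 mm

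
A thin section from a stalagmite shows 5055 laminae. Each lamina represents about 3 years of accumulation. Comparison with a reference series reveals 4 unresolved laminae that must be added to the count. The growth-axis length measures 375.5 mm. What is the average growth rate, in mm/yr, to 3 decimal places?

True lamina count = 5055 + 4 = 5059.
5059 laminae at 3 years each span 5059 × 3 = 15177 years.
Extension rate ≈ 375.5 / 15177 = 0.025 mm/yr.

0.025 mm/yr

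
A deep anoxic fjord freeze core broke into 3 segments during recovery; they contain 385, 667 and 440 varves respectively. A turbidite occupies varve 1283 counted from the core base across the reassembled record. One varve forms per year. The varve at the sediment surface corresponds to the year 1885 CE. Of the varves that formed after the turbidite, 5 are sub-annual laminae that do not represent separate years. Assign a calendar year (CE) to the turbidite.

1681 CE

Total varves = 385 + 667 + 440 = 1492.
The turbidite sits at varve 1283 from the core base, so 1492 − 1283 = 209 varves formed after it.
Removing the 5 false varves leaves 209 − 5 = 204 true varves beyond the turbidite.
Counting back 204 years from 1885 CE places the turbidite in 1885 − 204 = 1681 CE.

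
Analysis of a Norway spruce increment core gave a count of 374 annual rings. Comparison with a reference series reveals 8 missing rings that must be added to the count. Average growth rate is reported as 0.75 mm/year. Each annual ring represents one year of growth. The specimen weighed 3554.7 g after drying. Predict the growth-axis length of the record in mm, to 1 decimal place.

After corrections the count is 374 + 8 = 382 annual rings.
Length ≈ 0.75 × 382 = 286.5 mm.

286.5 mm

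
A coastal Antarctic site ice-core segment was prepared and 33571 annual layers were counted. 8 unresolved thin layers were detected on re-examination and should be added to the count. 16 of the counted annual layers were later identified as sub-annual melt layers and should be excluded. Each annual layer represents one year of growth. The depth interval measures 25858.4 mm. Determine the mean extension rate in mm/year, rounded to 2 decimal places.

True annual layer count = 33571 − 16 + 8 = 33563.
Mean rate = 25858.4 mm / 33563 years ≈ 0.77 mm/year.

0.77 mm/year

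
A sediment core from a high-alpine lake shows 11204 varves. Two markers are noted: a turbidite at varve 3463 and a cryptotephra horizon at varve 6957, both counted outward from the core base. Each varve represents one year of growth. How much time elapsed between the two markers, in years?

6957 − 3463 = 3494 varves lie between the two events.
At one varve per year, 3494 years elapsed between them.

3494 years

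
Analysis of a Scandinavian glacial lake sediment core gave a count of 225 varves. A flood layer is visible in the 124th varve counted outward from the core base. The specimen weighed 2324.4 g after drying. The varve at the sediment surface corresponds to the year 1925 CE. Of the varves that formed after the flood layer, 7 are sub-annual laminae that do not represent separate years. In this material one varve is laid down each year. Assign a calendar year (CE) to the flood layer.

1831 CE

The flood layer sits at varve 124 from the core base, so 225 − 124 = 101 varves formed after it.
Removing the 7 false varves leaves 101 − 7 = 94 true varves beyond the flood layer.
Counting back 94 years from 1925 CE places the flood layer in 1925 − 94 = 1831 CE.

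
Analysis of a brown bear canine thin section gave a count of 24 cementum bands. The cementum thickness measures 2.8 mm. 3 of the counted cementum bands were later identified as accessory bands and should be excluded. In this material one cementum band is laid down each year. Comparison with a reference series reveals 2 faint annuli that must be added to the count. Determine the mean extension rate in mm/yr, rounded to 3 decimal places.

0.122 mm/yr

True cementum band count = 24 − 3 + 2 = 23.
Extension rate ≈ 2.8 / 23 = 0.122 mm/yr.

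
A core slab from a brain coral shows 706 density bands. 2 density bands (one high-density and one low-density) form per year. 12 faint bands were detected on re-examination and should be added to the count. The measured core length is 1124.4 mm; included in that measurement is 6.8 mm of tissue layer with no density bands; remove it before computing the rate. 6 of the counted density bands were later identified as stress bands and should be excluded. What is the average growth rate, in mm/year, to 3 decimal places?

3.139 mm/year

Correcting the raw count gives 706 − 6 + 12 = 712 true density bands.
712 density bands at 2 per year is 712 / 2 = 356 years.
Net length = 1124.4 − 6.8 = 1117.6 mm.
Extension rate ≈ 1117.6 / 356 = 3.139 mm/year.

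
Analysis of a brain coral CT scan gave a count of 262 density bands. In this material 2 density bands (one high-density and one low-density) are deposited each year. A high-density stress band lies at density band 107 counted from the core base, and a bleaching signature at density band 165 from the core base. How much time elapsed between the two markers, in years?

The two markers are separated by 165 − 107 = 58 density bands.
Dividing by 2 density bands per year: 58 / 2 = 29 years.

29 years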